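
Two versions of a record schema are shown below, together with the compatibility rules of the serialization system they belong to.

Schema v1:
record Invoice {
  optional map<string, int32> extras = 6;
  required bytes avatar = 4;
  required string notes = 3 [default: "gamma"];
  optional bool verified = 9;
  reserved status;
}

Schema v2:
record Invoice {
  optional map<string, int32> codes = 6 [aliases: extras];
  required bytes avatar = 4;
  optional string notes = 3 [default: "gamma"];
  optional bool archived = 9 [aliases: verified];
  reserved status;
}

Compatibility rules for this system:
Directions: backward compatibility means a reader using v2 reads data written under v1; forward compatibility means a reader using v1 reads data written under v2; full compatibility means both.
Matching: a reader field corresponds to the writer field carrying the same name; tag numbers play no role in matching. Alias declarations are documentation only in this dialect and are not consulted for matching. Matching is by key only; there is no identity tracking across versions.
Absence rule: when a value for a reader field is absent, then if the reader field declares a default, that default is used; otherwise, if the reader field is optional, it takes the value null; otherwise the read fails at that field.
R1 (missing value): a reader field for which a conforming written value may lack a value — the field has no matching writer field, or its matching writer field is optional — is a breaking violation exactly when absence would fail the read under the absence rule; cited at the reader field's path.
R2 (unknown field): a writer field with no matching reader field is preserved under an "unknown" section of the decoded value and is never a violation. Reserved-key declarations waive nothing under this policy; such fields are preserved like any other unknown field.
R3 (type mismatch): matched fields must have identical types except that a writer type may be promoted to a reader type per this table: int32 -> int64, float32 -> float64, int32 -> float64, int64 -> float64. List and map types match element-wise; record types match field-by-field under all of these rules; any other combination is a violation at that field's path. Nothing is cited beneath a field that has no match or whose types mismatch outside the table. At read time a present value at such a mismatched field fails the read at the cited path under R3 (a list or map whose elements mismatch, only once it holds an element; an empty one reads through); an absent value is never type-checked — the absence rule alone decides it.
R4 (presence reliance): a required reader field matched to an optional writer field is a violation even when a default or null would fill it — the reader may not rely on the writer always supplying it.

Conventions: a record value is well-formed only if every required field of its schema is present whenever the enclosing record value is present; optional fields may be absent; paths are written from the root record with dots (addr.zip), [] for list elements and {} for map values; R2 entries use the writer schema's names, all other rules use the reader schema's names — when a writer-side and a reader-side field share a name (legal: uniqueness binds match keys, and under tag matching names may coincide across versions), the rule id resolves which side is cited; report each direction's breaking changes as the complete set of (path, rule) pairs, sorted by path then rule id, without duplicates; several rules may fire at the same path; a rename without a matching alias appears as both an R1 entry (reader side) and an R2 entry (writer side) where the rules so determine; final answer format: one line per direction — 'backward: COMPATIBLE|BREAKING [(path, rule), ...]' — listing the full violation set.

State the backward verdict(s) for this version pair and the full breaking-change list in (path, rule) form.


each type pair in Invoice: writer, then reader
backward for Invoice (reader v2, writer v1):
  no writer field matches reader codes
  avatar <- avatar (bytes -> bytes, writer required)
  notes <- notes (string -> string, writer required)
  no writer field matches reader archived
  writer extras: unknown to reader
  writer verified: unknown to reader
  => backward: COMPATIBLE
checking off the Invoice differences that do not matter here:
  field notes in record Invoice: required changed to optional -> fires only in the forward direction of Invoice, which is not asked here
  renamed field verified to archived in record Invoice (alias verified declared on the renamed field) -> no rule fires on it in Invoice's dialect; the asked verdict holds
  renamed field extras to codes in record Invoice (alias extras declared on the renamed field) -> no rule fires on it in Invoice's dialect; the asked verdict holds

backward: COMPATIBLE []


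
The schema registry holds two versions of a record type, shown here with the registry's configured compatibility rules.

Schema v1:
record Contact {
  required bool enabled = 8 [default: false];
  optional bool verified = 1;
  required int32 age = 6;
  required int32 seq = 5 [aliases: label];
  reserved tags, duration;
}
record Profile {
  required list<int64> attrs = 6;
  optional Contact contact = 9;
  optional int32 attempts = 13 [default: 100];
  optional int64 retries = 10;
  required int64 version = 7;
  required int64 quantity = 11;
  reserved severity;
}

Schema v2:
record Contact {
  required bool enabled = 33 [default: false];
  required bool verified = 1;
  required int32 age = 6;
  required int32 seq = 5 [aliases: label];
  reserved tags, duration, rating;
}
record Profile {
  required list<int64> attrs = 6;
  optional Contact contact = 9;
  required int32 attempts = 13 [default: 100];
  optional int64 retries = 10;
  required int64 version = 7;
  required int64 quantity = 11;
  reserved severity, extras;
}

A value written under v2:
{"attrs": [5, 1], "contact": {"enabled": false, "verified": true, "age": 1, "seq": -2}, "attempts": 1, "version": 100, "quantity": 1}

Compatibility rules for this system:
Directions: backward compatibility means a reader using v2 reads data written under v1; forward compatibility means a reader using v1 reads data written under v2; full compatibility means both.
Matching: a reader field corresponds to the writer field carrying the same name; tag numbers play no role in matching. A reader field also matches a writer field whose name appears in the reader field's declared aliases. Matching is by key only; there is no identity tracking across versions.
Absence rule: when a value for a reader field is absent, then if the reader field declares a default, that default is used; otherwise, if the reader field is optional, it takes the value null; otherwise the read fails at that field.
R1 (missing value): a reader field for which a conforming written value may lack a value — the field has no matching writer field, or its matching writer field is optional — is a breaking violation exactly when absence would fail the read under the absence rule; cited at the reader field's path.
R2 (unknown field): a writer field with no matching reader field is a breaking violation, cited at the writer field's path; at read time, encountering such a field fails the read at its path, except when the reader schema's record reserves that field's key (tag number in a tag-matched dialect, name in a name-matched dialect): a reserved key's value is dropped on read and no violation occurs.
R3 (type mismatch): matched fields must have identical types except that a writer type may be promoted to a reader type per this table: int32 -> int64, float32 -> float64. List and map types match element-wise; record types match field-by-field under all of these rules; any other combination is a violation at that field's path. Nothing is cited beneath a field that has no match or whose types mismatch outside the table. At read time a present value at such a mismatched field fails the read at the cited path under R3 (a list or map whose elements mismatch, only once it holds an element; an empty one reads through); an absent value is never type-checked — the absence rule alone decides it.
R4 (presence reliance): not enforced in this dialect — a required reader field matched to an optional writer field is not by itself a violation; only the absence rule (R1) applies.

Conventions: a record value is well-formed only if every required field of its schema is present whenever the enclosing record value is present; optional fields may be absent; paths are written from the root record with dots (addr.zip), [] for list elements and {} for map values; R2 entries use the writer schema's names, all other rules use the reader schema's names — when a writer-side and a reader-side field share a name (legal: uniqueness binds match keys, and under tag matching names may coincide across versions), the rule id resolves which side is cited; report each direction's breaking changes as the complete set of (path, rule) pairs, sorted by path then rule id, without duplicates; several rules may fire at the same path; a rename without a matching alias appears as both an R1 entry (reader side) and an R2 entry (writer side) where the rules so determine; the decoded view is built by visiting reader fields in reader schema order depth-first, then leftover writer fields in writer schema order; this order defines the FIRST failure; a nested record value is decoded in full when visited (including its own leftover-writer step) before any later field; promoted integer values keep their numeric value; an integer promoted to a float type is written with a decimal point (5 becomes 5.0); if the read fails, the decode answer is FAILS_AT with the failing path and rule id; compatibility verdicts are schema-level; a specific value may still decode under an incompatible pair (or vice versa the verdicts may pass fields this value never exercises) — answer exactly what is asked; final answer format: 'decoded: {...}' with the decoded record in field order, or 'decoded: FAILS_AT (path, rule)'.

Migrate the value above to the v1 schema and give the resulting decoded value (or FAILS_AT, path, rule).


decoded: {"attrs": [5, 1], "contact": {"enabled": false, "verified": true, "age": 1, "seq": -2}, "attempts": 1, "retries": null, "version": 100, "quantity": 1}

the writer's type comes first in each Profile pair
decode walk for Profile under reader schema v1:
  attrs := [5, 1]
  contact.enabled := false
  contact.verified := true
  contact.age := 1
  contact.seq := -2
  attempts := 1
  retries := null (absent, optional -> null)
  version := 100
  quantity := 1
  => decoded: {"attrs": [5, 1], "contact": {"enabled": false, "verified": true, "age": 1, "seq": -2}, "attempts": 1, "retries": null, "version": 100, "quantity": 1}
ruling out the remaining Profile differences:
  field enabled in record Contact: tag 8 changed to 33 -> fires no rule on Profile under this dialect and leaves the result unchanged
  field verified in record Contact: optional changed to required -> changes Profile's schema-level verdicts only — the decode of this value is the same
  field attempts in record Profile: optional changed to required -> fires no rule on Profile under this dialect and leaves the result unchanged


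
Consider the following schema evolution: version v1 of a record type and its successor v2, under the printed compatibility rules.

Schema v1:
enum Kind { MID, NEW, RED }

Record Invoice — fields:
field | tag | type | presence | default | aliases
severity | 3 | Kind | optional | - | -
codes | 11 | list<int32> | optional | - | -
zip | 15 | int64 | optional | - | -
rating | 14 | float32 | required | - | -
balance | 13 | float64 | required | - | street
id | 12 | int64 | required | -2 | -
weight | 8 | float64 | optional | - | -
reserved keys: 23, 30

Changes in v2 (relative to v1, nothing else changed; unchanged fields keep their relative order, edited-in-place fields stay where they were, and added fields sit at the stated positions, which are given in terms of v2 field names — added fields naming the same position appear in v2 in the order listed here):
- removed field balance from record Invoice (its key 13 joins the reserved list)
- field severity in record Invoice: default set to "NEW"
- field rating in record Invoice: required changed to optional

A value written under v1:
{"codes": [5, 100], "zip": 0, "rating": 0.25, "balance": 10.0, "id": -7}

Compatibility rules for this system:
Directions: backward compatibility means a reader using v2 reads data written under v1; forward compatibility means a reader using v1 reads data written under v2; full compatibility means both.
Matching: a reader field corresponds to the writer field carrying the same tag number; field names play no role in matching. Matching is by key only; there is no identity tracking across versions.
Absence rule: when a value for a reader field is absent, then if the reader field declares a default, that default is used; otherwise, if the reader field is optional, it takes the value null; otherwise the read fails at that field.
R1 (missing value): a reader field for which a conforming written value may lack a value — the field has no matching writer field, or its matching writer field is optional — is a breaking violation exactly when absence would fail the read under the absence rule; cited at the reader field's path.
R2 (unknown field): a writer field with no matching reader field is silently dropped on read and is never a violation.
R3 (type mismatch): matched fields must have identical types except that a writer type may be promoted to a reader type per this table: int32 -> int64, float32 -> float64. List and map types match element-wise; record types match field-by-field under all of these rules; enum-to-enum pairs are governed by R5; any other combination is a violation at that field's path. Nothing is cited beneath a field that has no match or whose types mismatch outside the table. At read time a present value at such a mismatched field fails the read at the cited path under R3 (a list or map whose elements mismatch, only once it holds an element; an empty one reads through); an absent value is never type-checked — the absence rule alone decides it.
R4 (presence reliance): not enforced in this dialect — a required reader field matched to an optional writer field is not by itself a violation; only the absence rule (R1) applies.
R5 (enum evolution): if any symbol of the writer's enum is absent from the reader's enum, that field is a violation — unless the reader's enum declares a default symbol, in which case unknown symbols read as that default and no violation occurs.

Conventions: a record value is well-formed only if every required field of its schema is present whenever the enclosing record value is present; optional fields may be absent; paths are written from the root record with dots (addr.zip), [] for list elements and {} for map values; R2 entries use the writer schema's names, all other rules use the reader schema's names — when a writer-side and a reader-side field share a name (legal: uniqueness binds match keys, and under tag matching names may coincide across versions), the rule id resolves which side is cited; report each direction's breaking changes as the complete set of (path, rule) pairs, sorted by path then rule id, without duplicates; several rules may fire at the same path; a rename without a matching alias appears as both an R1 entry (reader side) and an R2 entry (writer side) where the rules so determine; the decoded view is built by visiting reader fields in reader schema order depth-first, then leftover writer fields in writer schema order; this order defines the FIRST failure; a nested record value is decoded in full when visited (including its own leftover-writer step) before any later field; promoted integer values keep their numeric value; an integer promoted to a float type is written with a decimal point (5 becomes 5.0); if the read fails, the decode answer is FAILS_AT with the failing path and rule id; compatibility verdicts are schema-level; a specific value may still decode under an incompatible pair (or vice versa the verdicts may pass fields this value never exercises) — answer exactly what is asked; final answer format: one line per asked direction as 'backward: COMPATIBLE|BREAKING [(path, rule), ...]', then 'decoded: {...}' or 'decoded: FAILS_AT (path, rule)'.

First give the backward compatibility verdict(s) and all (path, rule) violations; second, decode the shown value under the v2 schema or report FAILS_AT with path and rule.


backward: COMPATIBLE []; decoded: {"severity": "NEW", "codes": [5, 100], "zip": 0, "rating": 0.25, "id": -7, "weight": null}

arrows below run writer -> reader for Invoice
checking backward for Invoice: reader v2 against writer v1:
  severity: Kind -> Kind, writer optional; from severity
  codes: list<int32> -> list<int32>, writer optional; from codes
  zip: int64 -> int64, writer optional; from zip
  rating: float32 -> float32, writer required; from rating
  id: int64 -> int64, writer required; from id
  weight: float64 -> float64, writer optional; from weight
  balance (writer side), unknown to reader
  nothing fires on Invoice: backward is COMPATIBLE
decode walk for Invoice under reader schema v2:
  severity := "NEW" (missing; default applied)
  codes := [5, 100]
  zip := 0
  rating := 0.25
  id := -7
  weight := null (missing; optional => null)
  writer balance: no reader field; dropped
  => decoded: {"severity": "NEW", "codes": [5, 100], "zip": 0, "rating": 0.25, "id": -7, "weight": null}
checking off the Invoice differences that do not matter here:
  field rating in record Invoice: required changed to optional -> fires only in the forward direction of Invoice, which is not asked here


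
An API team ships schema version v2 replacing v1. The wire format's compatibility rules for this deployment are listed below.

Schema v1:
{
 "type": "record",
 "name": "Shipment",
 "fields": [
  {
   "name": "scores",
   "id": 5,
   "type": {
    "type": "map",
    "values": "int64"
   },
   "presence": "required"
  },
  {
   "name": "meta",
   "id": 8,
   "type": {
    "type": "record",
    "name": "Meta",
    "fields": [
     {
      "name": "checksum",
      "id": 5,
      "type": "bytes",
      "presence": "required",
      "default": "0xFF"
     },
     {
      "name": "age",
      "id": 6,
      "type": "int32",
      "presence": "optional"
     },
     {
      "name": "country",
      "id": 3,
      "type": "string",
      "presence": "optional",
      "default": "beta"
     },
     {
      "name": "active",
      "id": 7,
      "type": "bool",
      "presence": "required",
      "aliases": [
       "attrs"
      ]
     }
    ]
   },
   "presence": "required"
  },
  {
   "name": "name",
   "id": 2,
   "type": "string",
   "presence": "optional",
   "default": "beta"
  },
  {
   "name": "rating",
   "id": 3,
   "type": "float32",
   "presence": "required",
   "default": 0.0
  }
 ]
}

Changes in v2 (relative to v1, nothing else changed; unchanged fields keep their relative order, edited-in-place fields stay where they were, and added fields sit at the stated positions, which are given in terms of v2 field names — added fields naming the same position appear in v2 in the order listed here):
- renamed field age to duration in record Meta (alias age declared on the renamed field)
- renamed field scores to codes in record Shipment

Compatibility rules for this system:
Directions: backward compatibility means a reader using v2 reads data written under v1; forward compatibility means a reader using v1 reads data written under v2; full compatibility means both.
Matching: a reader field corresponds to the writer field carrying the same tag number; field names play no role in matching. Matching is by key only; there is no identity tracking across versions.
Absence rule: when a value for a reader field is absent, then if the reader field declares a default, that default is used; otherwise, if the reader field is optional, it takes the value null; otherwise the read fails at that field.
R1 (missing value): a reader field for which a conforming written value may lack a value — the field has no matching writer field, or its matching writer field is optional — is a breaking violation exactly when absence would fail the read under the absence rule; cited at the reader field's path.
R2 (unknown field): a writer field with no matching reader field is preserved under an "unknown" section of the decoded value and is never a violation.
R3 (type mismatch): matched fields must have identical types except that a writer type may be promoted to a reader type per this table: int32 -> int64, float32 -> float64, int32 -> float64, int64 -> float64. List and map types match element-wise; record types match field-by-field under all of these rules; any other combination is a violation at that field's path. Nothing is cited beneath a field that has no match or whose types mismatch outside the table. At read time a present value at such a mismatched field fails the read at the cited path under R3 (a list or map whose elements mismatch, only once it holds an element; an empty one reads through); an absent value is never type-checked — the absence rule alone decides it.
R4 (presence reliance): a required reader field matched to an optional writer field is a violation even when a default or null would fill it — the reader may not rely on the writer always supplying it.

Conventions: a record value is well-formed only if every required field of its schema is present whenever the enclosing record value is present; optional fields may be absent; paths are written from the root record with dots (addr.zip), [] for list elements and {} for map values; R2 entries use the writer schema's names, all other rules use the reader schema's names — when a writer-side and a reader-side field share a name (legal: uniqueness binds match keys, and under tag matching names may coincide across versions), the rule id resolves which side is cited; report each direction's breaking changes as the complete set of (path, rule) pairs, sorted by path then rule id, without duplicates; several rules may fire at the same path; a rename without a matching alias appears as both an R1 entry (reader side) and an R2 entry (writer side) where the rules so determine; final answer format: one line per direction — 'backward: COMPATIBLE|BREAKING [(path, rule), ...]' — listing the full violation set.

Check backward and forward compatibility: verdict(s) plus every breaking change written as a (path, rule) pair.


backward: COMPATIBLE []; forward: COMPATIBLE []

arrows below run writer -> reader for Shipment
backward for Shipment (reader v2, writer v1):
  codes <- scores (map<string, int64> -> map<string, int64>, writer required)
  meta <- meta (Meta -> Meta, writer required)
  name <- name (string -> string, writer optional)
  rating <- rating (float32 -> float32, writer required)
  meta.checksum <- meta.checksum (bytes -> bytes, writer required)
  meta.duration <- meta.age (int32 -> int32, writer optional)
  meta.country <- meta.country (string -> string, writer optional)
  meta.active <- meta.active (bool -> bool, writer required)
  nothing fires on Shipment: backward is COMPATIBLE
forward for Shipment (reader v1, writer v2):
  scores <- codes (map<string, int64> -> map<string, int64>, writer required)
  meta <- meta (Meta -> Meta, writer required)
  name <- name (string -> string, writer optional)
  rating <- rating (float32 -> float32, writer required)
  meta.checksum <- meta.checksum (bytes -> bytes, writer required)
  meta.age <- meta.duration (int32 -> int32, writer optional)
  meta.country <- meta.country (string -> string, writer optional)
  meta.active <- meta.active (bool -> bool, writer required)
  nothing fires on Shipment: forward is COMPATIBLE


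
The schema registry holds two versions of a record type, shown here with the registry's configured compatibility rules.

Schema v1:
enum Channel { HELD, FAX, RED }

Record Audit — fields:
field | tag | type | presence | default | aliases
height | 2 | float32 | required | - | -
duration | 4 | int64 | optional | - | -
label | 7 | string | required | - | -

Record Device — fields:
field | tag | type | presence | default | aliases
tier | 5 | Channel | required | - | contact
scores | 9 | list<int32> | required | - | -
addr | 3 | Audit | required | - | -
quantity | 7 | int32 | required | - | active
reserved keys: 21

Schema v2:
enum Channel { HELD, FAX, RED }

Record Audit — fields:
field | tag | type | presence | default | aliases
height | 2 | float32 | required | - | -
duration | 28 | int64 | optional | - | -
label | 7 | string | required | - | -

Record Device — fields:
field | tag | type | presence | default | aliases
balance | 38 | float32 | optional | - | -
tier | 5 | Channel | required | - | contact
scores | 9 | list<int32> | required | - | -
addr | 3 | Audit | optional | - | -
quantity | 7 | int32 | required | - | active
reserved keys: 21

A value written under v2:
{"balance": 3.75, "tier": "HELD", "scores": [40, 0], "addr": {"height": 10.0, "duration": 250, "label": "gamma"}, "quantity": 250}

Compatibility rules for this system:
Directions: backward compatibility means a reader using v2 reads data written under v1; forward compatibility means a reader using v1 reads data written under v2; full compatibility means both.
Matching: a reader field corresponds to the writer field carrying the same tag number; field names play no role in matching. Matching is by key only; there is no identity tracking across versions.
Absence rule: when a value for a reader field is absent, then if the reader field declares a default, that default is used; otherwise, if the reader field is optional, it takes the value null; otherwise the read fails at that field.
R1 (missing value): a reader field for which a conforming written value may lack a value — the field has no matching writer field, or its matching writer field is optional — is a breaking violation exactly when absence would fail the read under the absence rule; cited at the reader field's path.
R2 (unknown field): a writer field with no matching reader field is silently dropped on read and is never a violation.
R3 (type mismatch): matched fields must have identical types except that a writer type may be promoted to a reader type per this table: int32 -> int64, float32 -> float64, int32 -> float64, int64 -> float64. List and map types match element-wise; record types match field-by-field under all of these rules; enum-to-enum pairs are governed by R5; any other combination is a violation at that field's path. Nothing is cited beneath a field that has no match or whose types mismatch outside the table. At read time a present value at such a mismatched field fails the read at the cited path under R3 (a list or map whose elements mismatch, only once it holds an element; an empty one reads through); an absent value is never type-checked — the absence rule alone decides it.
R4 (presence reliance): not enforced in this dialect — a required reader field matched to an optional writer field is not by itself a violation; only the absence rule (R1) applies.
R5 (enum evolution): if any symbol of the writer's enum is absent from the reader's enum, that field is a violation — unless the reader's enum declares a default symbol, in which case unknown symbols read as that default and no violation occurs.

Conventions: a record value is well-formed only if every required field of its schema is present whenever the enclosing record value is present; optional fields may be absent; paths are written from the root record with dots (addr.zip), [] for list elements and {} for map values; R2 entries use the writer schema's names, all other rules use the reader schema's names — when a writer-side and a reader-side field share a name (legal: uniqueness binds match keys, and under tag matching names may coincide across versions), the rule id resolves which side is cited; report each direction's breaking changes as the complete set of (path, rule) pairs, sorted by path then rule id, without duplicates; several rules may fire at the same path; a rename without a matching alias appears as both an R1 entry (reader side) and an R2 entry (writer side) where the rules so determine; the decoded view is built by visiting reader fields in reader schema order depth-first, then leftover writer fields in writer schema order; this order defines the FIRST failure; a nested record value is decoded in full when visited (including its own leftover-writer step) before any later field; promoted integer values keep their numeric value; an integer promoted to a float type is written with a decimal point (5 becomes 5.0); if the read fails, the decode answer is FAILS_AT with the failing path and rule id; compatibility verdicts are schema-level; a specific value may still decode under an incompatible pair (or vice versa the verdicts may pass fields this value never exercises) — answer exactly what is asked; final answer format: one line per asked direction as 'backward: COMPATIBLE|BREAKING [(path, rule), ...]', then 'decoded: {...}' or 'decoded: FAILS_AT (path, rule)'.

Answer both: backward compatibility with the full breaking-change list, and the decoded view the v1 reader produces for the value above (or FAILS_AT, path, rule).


in Device below, arrows point writer -> reader
backward pass over Device, reader schema v2, writer schema v1:
  balance has no writer counterpart
  tier <- tier (Channel -> Channel, writer required)
  scores <- scores (list<int32> -> list<int32>, writer required)
  addr <- addr (Audit -> Audit, writer required)
  quantity <- quantity (int32 -> int32, writer required)
  addr.height <- addr.height (float32 -> float32, writer required)
  addr.duration has no writer counterpart
  addr.label <- addr.label (string -> string, writer required)
  writer addr.duration: unknown to reader
  => backward: COMPATIBLE
migrating the Device value to v1:
  tier := "HELD"
  scores := [40, 0]
  addr.height := 10.0
  addr.duration := null (not supplied -> null)
  addr.label := "gamma"
  writer addr.duration: unmatched, discarded
  quantity := 250
  writer balance: unmatched, discarded
  => decoded: {"tier": "HELD", "scores": [40, 0], "addr": {"height": 10.0, "duration": null, "label": "gamma"}, "quantity": 250}
ruling out the remaining Device differences:
  added field balance to record Device: optional float32, tag 38 (in v2 it sits immediately before tier) -> triggers nothing under Device's printed rules — same verdict
  field addr in record Device: required changed to optional -> affects forward compatibility only, which is not asked

backward: COMPATIBLE []; decoded: {"tier": "HELD", "scores": [40, 0], "addr": {"height": 10.0, "duration": null, "label": "gamma"}, "quantity": 250}


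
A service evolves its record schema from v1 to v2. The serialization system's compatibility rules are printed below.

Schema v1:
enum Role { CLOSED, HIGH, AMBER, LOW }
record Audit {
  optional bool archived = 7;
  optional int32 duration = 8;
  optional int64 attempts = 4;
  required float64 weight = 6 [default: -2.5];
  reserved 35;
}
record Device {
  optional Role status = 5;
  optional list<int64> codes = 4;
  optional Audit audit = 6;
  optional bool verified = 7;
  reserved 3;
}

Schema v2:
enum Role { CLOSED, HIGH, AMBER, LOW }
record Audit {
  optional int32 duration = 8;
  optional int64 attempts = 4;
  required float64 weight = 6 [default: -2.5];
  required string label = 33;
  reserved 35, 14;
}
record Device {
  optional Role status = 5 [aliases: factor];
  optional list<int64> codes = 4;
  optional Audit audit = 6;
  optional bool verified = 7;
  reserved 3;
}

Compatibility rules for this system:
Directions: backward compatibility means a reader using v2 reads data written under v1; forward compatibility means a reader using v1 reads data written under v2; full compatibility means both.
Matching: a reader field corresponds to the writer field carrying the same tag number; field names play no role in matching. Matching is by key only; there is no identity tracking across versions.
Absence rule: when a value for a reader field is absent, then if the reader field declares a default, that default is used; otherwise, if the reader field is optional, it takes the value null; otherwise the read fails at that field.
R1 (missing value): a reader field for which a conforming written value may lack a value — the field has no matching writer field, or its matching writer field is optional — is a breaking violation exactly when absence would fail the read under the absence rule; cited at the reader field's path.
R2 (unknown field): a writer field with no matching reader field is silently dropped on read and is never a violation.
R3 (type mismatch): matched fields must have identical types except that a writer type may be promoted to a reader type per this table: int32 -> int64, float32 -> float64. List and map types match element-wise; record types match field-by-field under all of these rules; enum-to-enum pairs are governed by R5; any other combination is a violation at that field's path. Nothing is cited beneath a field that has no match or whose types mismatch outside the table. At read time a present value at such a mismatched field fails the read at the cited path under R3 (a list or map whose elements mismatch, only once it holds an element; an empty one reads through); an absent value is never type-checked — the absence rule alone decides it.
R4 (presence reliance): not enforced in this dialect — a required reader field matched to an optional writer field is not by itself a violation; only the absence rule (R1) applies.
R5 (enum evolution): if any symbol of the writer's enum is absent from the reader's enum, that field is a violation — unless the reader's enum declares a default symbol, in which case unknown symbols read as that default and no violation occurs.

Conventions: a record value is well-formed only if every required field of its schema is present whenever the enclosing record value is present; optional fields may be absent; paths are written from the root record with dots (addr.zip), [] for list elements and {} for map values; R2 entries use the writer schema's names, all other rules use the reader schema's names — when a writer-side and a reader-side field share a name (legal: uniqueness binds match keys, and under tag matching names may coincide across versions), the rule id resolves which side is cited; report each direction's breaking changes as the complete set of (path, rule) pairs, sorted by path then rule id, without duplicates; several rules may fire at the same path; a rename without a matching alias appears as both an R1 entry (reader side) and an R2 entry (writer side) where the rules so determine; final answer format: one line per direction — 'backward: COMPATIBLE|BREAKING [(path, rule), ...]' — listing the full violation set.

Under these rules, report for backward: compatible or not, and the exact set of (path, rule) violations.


in Device below, arrows point writer -> reader
backward for Device (reader v2, writer v1):
  status <- status (Role -> Role, writer optional)
  codes <- codes (list<int64> -> list<int64>, writer optional)
  audit <- audit (Audit -> Audit, writer optional)
  verified <- verified (bool -> bool, writer optional)
  audit.duration <- audit.duration (int32 -> int32, writer optional)
  audit.attempts <- audit.attempts (int64 -> int64, writer optional)
  audit.weight <- audit.weight (float64 -> float64, writer required)
  audit.label: no writer-side match
  audit.archived (writer side), unknown to reader
  rule R1 violated at audit.label
  backward on Device therefore BREAKING (1)
remaining Device differences; none change what is asked:
  removed field archived from record Audit -> triggers nothing under Device's printed rules — same verdict

backward: BREAKING [(audit.label, R1)]


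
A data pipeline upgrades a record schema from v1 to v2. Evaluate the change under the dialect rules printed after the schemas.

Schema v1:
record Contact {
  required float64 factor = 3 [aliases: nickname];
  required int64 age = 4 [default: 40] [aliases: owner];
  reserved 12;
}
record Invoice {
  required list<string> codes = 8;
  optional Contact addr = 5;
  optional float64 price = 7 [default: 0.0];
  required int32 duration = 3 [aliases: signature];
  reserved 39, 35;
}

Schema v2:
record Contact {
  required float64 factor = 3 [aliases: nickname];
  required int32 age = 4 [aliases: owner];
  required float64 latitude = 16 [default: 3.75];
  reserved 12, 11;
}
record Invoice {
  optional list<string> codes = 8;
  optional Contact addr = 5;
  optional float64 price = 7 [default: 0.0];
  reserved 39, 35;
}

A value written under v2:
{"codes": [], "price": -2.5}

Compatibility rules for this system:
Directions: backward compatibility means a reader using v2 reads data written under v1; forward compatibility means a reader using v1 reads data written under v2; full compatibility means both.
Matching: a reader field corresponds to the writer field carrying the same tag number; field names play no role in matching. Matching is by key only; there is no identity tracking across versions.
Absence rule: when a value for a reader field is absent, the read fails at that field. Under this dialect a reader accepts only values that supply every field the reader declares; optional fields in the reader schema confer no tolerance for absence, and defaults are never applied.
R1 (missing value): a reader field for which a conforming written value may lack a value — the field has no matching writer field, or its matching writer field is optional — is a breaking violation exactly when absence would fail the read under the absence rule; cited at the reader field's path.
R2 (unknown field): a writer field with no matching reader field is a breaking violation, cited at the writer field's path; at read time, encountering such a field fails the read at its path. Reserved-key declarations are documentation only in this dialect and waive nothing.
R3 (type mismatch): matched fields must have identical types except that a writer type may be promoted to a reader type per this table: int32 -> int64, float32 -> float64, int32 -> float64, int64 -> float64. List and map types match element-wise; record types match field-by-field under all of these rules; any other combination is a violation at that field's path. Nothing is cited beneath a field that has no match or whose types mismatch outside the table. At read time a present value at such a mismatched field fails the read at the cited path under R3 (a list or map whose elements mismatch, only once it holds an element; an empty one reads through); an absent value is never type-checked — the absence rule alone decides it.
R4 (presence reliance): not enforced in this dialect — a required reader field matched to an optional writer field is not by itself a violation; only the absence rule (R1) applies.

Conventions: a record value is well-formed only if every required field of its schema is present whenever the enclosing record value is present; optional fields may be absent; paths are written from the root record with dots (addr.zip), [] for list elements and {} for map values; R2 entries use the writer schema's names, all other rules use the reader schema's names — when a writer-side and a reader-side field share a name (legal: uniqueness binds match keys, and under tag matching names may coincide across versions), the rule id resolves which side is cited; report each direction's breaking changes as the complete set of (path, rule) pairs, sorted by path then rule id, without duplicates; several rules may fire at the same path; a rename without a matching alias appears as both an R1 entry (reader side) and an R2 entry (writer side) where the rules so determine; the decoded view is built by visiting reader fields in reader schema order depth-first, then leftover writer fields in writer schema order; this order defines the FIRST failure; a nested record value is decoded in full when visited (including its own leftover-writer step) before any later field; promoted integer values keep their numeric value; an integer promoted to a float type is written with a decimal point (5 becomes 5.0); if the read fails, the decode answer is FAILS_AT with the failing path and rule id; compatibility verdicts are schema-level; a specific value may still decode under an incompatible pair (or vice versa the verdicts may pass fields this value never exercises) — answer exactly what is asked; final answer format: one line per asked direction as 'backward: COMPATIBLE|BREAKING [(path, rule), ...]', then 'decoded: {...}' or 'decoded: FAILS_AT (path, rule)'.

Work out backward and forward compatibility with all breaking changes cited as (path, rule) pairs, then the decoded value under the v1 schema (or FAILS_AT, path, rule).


backward: BREAKING [(addr, R1), (addr.age, R3), (addr.latitude, R1), (duration, R2), (price, R1)]; forward: BREAKING [(addr, R1), (addr.latitude, R2), (codes, R1), (duration, R1), (price, R1)]; decoded: FAILS_AT (addr, R1)

the writer's type comes first in each Invoice pair
backward for Invoice (reader v2, writer v1):
  writer required, list<string> -> list<string>: reader codes maps from writer codes
  writer optional, Contact -> Contact: reader addr maps from writer addr
  writer optional, float64 -> float64: reader price maps from writer price
  leftover writer field: duration
  writer required, float64 -> float64: reader addr.factor maps from writer addr.factor
  writer required, int64 -> int32: reader addr.age maps from writer addr.age
  addr.latitude has no writer counterpart
  breaking: (addr, R1)
  breaking: (addr.age, R3)
  breaking: (addr.latitude, R1)
  breaking: (duration, R2)
  breaking: (price, R1)
  backward on Invoice therefore BREAKING (5)
forward for Invoice (reader v1, writer v2):
  writer optional, list<string> -> list<string>: reader codes maps from writer codes
  writer optional, Contact -> Contact: reader addr maps from writer addr
  writer optional, float64 -> float64: reader price maps from writer price
  duration has no writer counterpart
  writer required, float64 -> float64: reader addr.factor maps from writer addr.factor
  writer required, int32 -> int64: reader addr.age maps from writer addr.age
  leftover writer field: addr.latitude
  breaking: (addr, R1)
  breaking: (addr.latitude, R2)
  breaking: (codes, R1)
  breaking: (duration, R1)
  breaking: (price, R1)
  forward on Invoice therefore BREAKING (5)
decoding the Invoice value with the v1 reader:
  codes := []
  read fails at addr under R1 (no fill)
  => FAILS_AT (addr, R1)
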